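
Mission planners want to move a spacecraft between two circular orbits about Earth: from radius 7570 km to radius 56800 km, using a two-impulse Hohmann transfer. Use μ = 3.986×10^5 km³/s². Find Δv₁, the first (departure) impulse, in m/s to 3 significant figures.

Δv₁ = 2380 m/s

Semi-major axis of the transfer orbit: a_t = (7570 + 56800)/2 = 32185 km.
On the circular orbit at r = 7570 km, v_c = √(μ/r) = 7.2564 km/s.
Transfer-orbit speed at the same r (vis-viva, a = a_t): v_t = √[μ(2/r − 1/a_t)] = 9.6398 km/s.
Δv₁ = |v_t − v_c| = |9.6398 − 7.2564| = 2.383 km/s.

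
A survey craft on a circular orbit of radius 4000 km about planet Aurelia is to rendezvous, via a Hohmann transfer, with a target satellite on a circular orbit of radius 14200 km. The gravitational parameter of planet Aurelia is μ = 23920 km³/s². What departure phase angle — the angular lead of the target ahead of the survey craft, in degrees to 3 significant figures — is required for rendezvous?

φ = 87.7°

Semi-major axis of the transfer orbit: a_t = (4000 + 14200)/2 = 9100 km.
Transfer time t = π√(a_t³/μ) = 17633 s.
The target's mean motion on its circular orbit is ω₂ = √(μ/r₂³) = 9.1400×10^-5 rad/s.
Angle swept by the target during transfer: ω₂·t = 1.6117 rad = 92.34°.
Arrival is 180° from departure on the ellipse, so φ = 180° − 92.34° = 87.7°.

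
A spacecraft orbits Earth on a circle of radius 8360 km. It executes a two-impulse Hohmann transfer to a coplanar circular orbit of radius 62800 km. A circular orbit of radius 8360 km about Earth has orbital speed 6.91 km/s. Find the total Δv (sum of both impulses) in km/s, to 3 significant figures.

From the circular-orbit relation v² = μ/r at r = 8360 km: μ = v²r = (6.91)² × 8360 = 3.99174×10^5 km³/s².
Transfer-ellipse semi-major axis a_t = (r₁ + r₂)/2 = (8360 + 62800)/2 = 35580 km.
Circular speed at r₁: v₁ = √(μ/r₁) = √(3.99174×10^5/8360) = 6.910 km/s.
On the transfer ellipse at r₁, v² = μ(2/r − 1/a) gives v_p = √[μ(2/r₁ − 1/a_t)] = 9.180 km/s.
First burn Δv₁ = |v_p − v₁| = 2.270 km/s.
At r₂, v₂ = √(μ/r₂) = 2.521 km/s.
Transfer-orbit speed at r₂: v_a = √[μ(2/r₂ − 1/a_t)] = 1.222 km/s.
Second burn Δv₂ = |v₂ − v_a| = 1.299 km/s.
Total Δv = Δv₁ + Δv₂ = 3.569 km/s.

Δv = 3.57 km/s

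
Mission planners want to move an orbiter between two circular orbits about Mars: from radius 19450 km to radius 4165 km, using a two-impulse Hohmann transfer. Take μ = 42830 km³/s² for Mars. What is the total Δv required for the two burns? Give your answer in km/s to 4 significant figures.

Δv = 1.512 km/s

The Hohmann ellipse has a_t = (r₁ + r₂)/2 = 11807.5 km.
Circular speed at r₁: v₁ = √(μ/r₁) = √(42830/19450) = 1.4839 km/s.
On the transfer ellipse at r₁, vis-viva gives v_a = √[μ(2/r₁ − 1/a_t)] = 0.88134 km/s.
First burn Δv₁ = |v_a − v₁| = 0.6026 km/s.
At r₂, v₂ = √(μ/r₂) = 3.207 km/s.
Transfer-orbit speed at r₂: v_p = √[μ(2/r₂ − 1/a_t)] = 4.116 km/s.
Second burn Δv₂ = |v₂ − v_p| = 0.9090 km/s.
Total Δv = Δv₁ + Δv₂ = 1.512 km/s.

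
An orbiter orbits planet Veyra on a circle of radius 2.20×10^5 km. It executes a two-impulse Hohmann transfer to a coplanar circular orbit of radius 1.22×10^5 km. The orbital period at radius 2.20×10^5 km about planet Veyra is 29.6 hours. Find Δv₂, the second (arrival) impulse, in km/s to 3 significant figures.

Δv₂ = 2.34 km/s

From Kepler's third law T² = 4π²r³/μ at r = 2.20×10^5 km, T = 29.6 hours = 29.6 × 3600 s = 1.0656×10^5 s: μ = 4π²r³/T² = 3.70203×10^7 km³/s².
The Hohmann ellipse has a_t = (r₁ + r₂)/2 = 1.710×10^5 km.
On the circular orbit at r = 1.220×10^5 km, v_c = √(μ/r) = 17.4197 km/s.
Vis-viva on the transfer ellipse at r = 1.220×10^5 km gives v_t = √[μ(2/r − 1/a_t)] = 19.7585 km/s.
Δv₂ = |v_t − v_c| = |19.7585 − 17.4197| = 2.339 km/s.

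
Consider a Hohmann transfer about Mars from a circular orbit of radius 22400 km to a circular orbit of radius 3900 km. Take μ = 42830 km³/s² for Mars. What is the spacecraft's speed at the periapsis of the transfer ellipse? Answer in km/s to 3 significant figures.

v = 4.33 km/s

The Hohmann ellipse has a_t = (r₁ + r₂)/2 = 13150 km.
The periapsis of the transfer ellipse is at r = 3900 km.
Vis-viva: v = √[μ(2/r − 1/a_t)] = √[42830 × (2/3900 − 1/13150)] = 4.325 km/s.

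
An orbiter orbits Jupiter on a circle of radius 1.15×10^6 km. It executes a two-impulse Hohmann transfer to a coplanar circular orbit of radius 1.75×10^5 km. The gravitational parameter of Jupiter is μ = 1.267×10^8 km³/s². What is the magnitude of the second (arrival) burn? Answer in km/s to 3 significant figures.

Δv₂ = 8.54 km/s

Transfer-ellipse semi-major axis a_t = (r₁ + r₂)/2 = (1.150×10^6 + 1.750×10^5)/2 = 6.625×10^5 km.
On the circular orbit at r = 1.750×10^5 km, v_c = √(μ/r) = 26.90725 km/s.
Vis-viva on the transfer ellipse at r = 1.750×10^5 km gives v_t = √[μ(2/r − 1/a_t)] = 35.45074 km/s.
Δv₂ = |v_t − v_c| = |35.45074 − 26.90725| = 8.543 km/s.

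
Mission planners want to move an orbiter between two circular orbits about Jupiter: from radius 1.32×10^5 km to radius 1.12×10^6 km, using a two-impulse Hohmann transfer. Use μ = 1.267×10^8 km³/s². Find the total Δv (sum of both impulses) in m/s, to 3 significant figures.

Δv = 16200 m/s

The Hohmann ellipse has a_t = (r₁ + r₂)/2 = 6.260×10^5 km.
Circular speed at r₁: v₁ = √(μ/r₁) = √(1.267×10^8/1.320×10^5) = 30.98 km/s.
Transfer-orbit speed at r₁ (v² = μ(2/r − 1/a)): v_p = √[μ(2/r₁ − 1/a_t)] = 41.44 km/s.
First burn Δv₁ = |v_p − v₁| = 10.46 km/s.
At r₂, v₂ = √(μ/r₂) = 10.636 km/s.
Transfer-orbit speed at r₂: v_a = √[μ(2/r₂ − 1/a_t)] = 4.8840 km/s.
Second burn Δv₂ = |v₂ − v_a| = 5.752 km/s.
Total Δv = Δv₁ + Δv₂ = 16.21 km/s.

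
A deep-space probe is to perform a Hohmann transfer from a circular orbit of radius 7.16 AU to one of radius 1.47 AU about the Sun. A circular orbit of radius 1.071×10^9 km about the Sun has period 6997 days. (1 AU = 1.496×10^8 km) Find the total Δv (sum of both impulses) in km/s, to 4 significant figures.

Δv = 11.71 km/s

From Kepler's third law T² = 4π²r³/μ at r = 1.071×10^9 km, T = 6997 days = 6997 × 86400 s = 6.045408×10^8 s: μ = 4π²r³/T² = 1.32702×10^11 km³/s².
In km: r₁ = 7.16 × 1.496×10^8 = 1.071136×10^9 km; r₂ = 1.47 × 1.496×10^8 = 2.19912×10^8 km.
The Hohmann ellipse has a_t = (r₁ + r₂)/2 = 6.45524×10^8 km.
Circular speed at r₁: v₁ = √(μ/r₁) = √(1.32702×10^11/1.071136×10^9) = 11.131 km/s.
Transfer-orbit speed at r₁ (vis-viva equation): v_a = √[μ(2/r₁ − 1/a_t)] = 6.4966 km/s.
First burn Δv₁ = |v_a − v₁| = 4.634 km/s.
Circular speed at r₂: v₂ = √(μ/r₂) = 24.565 km/s.
Transfer-orbit speed at r₂: v_p = √[μ(2/r₂ − 1/a_t)] = 31.643 km/s.
Second burn Δv₂ = |v₂ − v_p| = 7.078 km/s.
Δv = Δv₁ + Δv₂ = 4.634 + 7.078 = 11.71 km/s.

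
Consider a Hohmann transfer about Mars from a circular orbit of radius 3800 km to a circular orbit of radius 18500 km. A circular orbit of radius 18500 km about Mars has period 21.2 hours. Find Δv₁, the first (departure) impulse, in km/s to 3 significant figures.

From Kepler's third law T² = 4π²r³/μ at r = 18500 km, T = 21.2 hours = 21.2 × 3600 s = 76320 s: μ = 4π²r³/T² = 42913.9 km³/s².
The Hohmann ellipse has a_t = (r₁ + r₂)/2 = 11150 km.
On the circular orbit at r = 3800 km, v_c = √(μ/r) = 3.3605 km/s.
Transfer-orbit speed at the same r (vis-viva, a = a_t): v_t = √[μ(2/r − 1/a_t)] = 4.3287 km/s.
Δv₁ = |v_t − v_c| = |4.3287 − 3.3605| = 0.9682 km/s.

Δv₁ = 0.968 km/s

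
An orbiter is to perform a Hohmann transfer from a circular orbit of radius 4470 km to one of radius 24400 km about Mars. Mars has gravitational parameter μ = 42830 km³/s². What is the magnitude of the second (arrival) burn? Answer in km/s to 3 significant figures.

Δv₂ = 0.588 km/s

Transfer-ellipse semi-major axis a_t = (r₁ + r₂)/2 = (4470 + 24400)/2 = 14435 km.
Circular speed at r = 24400 km: v_c = √(μ/r) = 1.3249 km/s.
Vis-viva on the transfer ellipse at r = 24400 km gives v_t = √[μ(2/r − 1/a_t)] = 0.73727 km/s.
Δv₂ = |v_t − v_c| = |0.73727 − 1.3249| = 0.5876 km/s.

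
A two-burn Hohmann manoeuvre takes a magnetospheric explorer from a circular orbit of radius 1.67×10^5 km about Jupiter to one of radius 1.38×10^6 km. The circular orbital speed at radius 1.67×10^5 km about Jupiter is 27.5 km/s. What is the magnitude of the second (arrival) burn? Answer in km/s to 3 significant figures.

Δv₂ = 5.12 km/s

From the circular-orbit relation v² = μ/r at r = 1.67×10^5 km: μ = v²r = (27.5)² × 1.67×10^5 = 1.26294×10^8 km³/s².
Transfer-ellipse semi-major axis a_t = (r₁ + r₂)/2 = (1.670×10^5 + 1.380×10^6)/2 = 7.735×10^5 km.
Circular speed at r = 1.380×10^6 km: v_c = √(μ/r) = 9.566 km/s.
Vis-viva on the transfer ellipse at r = 1.380×10^6 km gives v_t = √[μ(2/r − 1/a_t)] = 4.445 km/s.
Δv₂ = |v_t − v_c| = |4.445 − 9.566| = 5.121 km/s.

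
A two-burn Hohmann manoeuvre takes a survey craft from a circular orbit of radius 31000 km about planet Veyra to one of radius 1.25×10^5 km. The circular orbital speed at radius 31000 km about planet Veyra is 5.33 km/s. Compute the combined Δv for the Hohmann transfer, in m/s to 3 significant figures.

Δv = 2400 m/s

From the circular-orbit relation v² = μ/r at r = 31000 km: μ = v²r = (5.33)² × 31000 = 8.80676×10^5 km³/s².
Transfer-ellipse semi-major axis a_t = (r₁ + r₂)/2 = (31000 + 1.250×10^5)/2 = 78000 km.
Circular speed at r₁: v₁ = √(μ/r₁) = √(8.80676×10^5/31000) = 5.330 km/s.
Transfer-orbit speed at r₁ (vis-viva): v_p = √[μ(2/r₁ − 1/a_t)] = 6.747 km/s.
First burn Δv₁ = |v_p − v₁| = 1.417 km/s.
Circular speed at r₂: v₂ = √(μ/r₂) = 2.654 km/s.
Transfer-orbit speed at r₂: v_a = √[μ(2/r₂ − 1/a_t)] = 1.673 km/s.
Second burn Δv₂ = |v₂ − v_a| = 0.9810 km/s.
Total Δv = Δv₁ + Δv₂ = 2.398 km/s.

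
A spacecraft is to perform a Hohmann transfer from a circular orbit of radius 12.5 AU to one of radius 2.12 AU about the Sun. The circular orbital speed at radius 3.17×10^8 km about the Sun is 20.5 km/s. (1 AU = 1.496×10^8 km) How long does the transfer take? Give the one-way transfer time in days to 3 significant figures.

t = 3600 days

From the circular-orbit relation v² = μ/r at r = 3.17×10^8 km: μ = v²r = (20.5)² × 3.17×10^8 = 1.33219×10^11 km³/s².
In km: r₁ = 12.5 × 1.496×10^8 = 1.870×10^9 km; r₂ = 2.12 × 1.496×10^8 = 3.17152×10^8 km.
The Hohmann ellipse has a_t = (r₁ + r₂)/2 = 1.093576×10^9 km.
Half the transfer-orbit period gives t = π√(a_t³/μ) = 3.113×10^8 s.
Converting: 3.113×10^8 s ÷ 86400 s/day = 3600 days.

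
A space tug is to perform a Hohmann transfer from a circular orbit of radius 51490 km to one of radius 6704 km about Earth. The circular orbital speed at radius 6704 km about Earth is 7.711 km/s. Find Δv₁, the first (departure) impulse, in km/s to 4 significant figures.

Δv₁ = 1.447 km/s

From the circular-orbit relation v² = μ/r at r = 6704 km: μ = v²r = (7.711)² × 6704 = 3.98617×10^5 km³/s².
The Hohmann ellipse has a_t = (r₁ + r₂)/2 = 29097 km.
On the circular orbit at r = 51490 km, v_c = √(μ/r) = 2.7824 km/s.
Transfer-orbit speed at the same r (vis-viva, a = a_t): v_t = √[μ(2/r − 1/a_t)] = 1.3355 km/s.
Δv₁ = |v_t − v_c| = |1.3355 − 2.7824| = 1.447 km/s.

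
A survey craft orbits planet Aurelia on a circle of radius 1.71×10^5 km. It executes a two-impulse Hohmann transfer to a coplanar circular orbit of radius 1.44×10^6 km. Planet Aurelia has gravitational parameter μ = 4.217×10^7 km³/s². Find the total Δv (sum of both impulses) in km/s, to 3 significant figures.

Δv = 8.21 km/s

Transfer-ellipse semi-major axis a_t = (r₁ + r₂)/2 = (1.710×10^5 + 1.440×10^6)/2 = 8.055×10^5 km.
Circular speed at r₁: v₁ = √(μ/r₁) = √(4.217×10^7/1.710×10^5) = 15.704 km/s.
On the transfer ellipse at r₁, v² = μ(2/r − 1/a) gives v_p = √[μ(2/r₁ − 1/a_t)] = 20.997 km/s.
First burn Δv₁ = |v_p − v₁| = 5.293 km/s.
Circular speed at r₂: v₂ = √(μ/r₂) = 5.4115 km/s.
Transfer-orbit speed at r₂: v_a = √[μ(2/r₂ − 1/a_t)] = 2.4934 km/s.
Second burn Δv₂ = |v₂ − v_a| = 2.918 km/s.
Total Δv = Δv₁ + Δv₂ = 8.211 km/s.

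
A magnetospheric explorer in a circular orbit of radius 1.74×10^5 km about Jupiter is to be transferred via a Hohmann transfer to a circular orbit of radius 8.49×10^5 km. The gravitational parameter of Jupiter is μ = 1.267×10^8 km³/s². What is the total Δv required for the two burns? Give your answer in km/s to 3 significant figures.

Δv = 12.9 km/s

Semi-major axis of the transfer orbit: a_t = (1.740×10^5 + 8.490×10^5)/2 = 5.115×10^5 km.
Circular speed at r₁: v₁ = √(μ/r₁) = √(1.267×10^8/1.740×10^5) = 26.984 km/s.
Transfer-orbit speed at r₁ (vis-viva): v_p = √[μ(2/r₁ − 1/a_t)] = 34.765 km/s.
First burn Δv₁ = |v_p − v₁| = 7.781 km/s.
Circular speed at r₂: v₂ = √(μ/r₂) = 12.216 km/s.
Transfer-orbit speed at r₂: v_a = √[μ(2/r₂ − 1/a_t)] = 7.1250 km/s.
Second burn Δv₂ = |v₂ − v_a| = 5.091 km/s.
Total Δv = Δv₁ + Δv₂ = 12.87 km/s.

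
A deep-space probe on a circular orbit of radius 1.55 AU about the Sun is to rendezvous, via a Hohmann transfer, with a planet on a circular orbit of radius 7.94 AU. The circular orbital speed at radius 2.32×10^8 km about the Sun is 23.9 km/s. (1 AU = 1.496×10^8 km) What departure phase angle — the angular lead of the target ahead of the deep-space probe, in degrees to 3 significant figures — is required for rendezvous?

From the circular-orbit relation v² = μ/r at r = 2.32×10^8 km: μ = v²r = (23.9)² × 2.32×10^8 = 1.32521×10^11 km³/s².
In km: r₁ = 1.55 × 1.496×10^8 = 2.3188×10^8 km; r₂ = 7.94 × 1.496×10^8 = 1.187824×10^9 km.
Transfer-ellipse semi-major axis a_t = (r₁ + r₂)/2 = (2.3188×10^8 + 1.187824×10^9)/2 = 7.09852×10^8 km.
The half-period of the transfer ellipse is t = π√(a_t³/μ) = 1.63215×10^8 s.
The target's mean motion on its circular orbit is ω₂ = √(μ/r₂³) = 8.89229×10^-9 rad/s.
Angle swept by the target during transfer: ω₂·t = 1.4514 rad = 83.16°.
Arrival is 180° from departure on the ellipse, so φ = 180° − 83.16° = 96.8°.

φ = 96.8°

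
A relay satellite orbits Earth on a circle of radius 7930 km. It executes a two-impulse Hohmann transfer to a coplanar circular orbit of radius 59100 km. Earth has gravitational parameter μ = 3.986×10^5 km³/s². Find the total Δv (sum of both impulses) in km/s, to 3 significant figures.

The Hohmann ellipse has a_t = (r₁ + r₂)/2 = 33515 km.
Circular speed at r₁: v₁ = √(μ/r₁) = √(3.986×10^5/7930) = 7.090 km/s.
On the transfer ellipse at r₁, vis-viva equation gives v_p = √[μ(2/r₁ − 1/a_t)] = 9.415 km/s.
First burn Δv₁ = |v_p − v₁| = 2.325 km/s.
Circular speed at r₂: v₂ = √(μ/r₂) = 2.597 km/s.
Transfer-orbit speed at r₂: v_a = √[μ(2/r₂ − 1/a_t)] = 1.263 km/s.
Second burn Δv₂ = |v₂ − v_a| = 1.334 km/s.
Total Δv = Δv₁ + Δv₂ = 3.659 km/s.

Δv = 3.66 km/s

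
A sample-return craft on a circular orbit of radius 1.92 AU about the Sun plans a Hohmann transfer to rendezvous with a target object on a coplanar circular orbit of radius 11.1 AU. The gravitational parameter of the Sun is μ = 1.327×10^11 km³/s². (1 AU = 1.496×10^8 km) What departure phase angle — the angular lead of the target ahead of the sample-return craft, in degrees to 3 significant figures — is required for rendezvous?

In km: r₁ = 1.92 × 1.496×10^8 = 2.87232×10^8 km; r₂ = 11.1 × 1.496×10^8 = 1.66056×10^9 km.
Semi-major axis of the transfer orbit: a_t = (2.87232×10^8 + 1.66056×10^9)/2 = 9.73896×10^8 km.
Transfer time t = π√(a_t³/μ) = 2.62110×10^8 s.
The target's mean motion on its circular orbit is ω₂ = √(μ/r₂³) = 5.38336×10^-9 rad/s.
Angle swept by the target during transfer: ω₂·t = 1.41103 rad = 80.846°.
The sample-return craft traverses 180° on the transfer ellipse, so the target must lead by 180° − 80.846° = 99.2°.

φ = 99.2°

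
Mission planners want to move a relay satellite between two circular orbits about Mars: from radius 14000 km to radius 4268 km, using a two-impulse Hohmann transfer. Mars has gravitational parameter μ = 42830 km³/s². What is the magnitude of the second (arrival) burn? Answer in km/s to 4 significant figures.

Δv₂ = 0.7541 km/s

The Hohmann ellipse has a_t = (r₁ + r₂)/2 = 9134 km.
Circular speed at r = 4268 km: v_c = √(μ/r) = 3.1678 km/s.
Vis-viva on the transfer ellipse at r = 4268 km gives v_t = √[μ(2/r − 1/a_t)] = 3.9219 km/s.
Δv₂ = |v_t − v_c| = |3.9219 − 3.1678| = 0.7541 km/s.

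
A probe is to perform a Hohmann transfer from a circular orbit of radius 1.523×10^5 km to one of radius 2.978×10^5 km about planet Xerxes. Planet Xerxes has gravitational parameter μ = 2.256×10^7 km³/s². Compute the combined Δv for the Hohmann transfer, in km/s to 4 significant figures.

Δv = 3.373 km/s

The Hohmann ellipse has a_t = (r₁ + r₂)/2 = 2.2505×10^5 km.
Circular speed at r₁: v₁ = √(μ/r₁) = √(2.256×10^7/1.523×10^5) = 12.1708 km/s.
On the transfer ellipse at r₁, vis-viva gives v_p = √[μ(2/r₁ − 1/a_t)] = 14.0005 km/s.
First burn Δv₁ = |v_p − v₁| = 1.8297 km/s.
At r₂, v₂ = √(μ/r₂) = 8.7038 km/s.
Transfer-orbit speed at r₂: v_a = √[μ(2/r₂ − 1/a_t)] = 7.1601 km/s.
Second burn Δv₂ = |v₂ − v_a| = 1.5437 km/s.
Δv = Δv₁ + Δv₂ = 1.8297 + 1.5437 = 3.373 km/s.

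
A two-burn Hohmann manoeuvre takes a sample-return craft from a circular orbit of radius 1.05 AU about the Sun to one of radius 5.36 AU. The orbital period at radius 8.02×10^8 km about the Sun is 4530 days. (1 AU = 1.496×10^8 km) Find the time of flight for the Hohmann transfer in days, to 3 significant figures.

From Kepler's third law T² = 4π²r³/μ at r = 8.02×10^8 km, T = 4530 days = 4530 × 86400 s = 3.91392×10^8 s: μ = 4π²r³/T² = 1.32941×10^11 km³/s².
In km: r₁ = 1.05 × 1.496×10^8 = 1.5708×10^8 km; r₂ = 5.36 × 1.496×10^8 = 8.01856×10^8 km.
Semi-major axis of the transfer orbit: a_t = (1.5708×10^8 + 8.01856×10^8)/2 = 4.79468×10^8 km.
By Kepler's third law the transfer-orbit period is T = 2π√(a_t³/μ), so t = T/2 = 9.046×10^7 s.
Converting: 9.046×10^7 s ÷ 86400 s/day = 1050 days.

t = 1050 days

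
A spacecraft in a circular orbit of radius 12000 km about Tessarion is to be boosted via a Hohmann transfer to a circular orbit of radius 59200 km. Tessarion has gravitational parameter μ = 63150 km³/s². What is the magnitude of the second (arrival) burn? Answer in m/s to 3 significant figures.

Transfer-ellipse semi-major axis a_t = (r₁ + r₂)/2 = (12000 + 59200)/2 = 35600 km.
Circular speed at r = 59200 km: v_c = √(μ/r) = 1.0328 km/s.
Transfer-orbit speed at the same r (vis-viva, a = a_t): v_t = √[μ(2/r − 1/a_t)] = 0.59964 km/s.
Δv₂ = |v_t − v_c| = |0.59964 − 1.0328| = 0.4332 km/s.

Δv₂ = 433 m/s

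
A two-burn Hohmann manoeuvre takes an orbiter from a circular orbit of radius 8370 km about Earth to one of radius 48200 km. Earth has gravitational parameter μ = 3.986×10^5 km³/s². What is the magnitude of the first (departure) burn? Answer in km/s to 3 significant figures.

Transfer-ellipse semi-major axis a_t = (r₁ + r₂)/2 = (8370 + 48200)/2 = 28285 km.
Circular speed at r = 8370 km: v_c = √(μ/r) = 6.9009 km/s.
Vis-viva on the transfer ellipse at r = 8370 km gives v_t = √[μ(2/r − 1/a_t)] = 9.0085 km/s.
Δv₁ = |v_t − v_c| = |9.0085 − 6.9009| = 2.108 km/s.

Δv₁ = 2.11 km/s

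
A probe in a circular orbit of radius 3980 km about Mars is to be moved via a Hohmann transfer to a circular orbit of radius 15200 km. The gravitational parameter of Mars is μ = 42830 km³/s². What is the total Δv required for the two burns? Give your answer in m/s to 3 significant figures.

Transfer-ellipse semi-major axis a_t = (r₁ + r₂)/2 = (3980 + 15200)/2 = 9590 km.
At r₁ the circular-orbit speed is v₁ = √(μ/r₁) = 3.28044 km/s.
Transfer-orbit speed at r₁ (v² = μ(2/r − 1/a)): v_p = √[μ(2/r₁ − 1/a_t)] = 4.12995 km/s.
First burn Δv₁ = |v_p − v₁| = 0.8495 km/s.
Circular speed at r₂: v₂ = √(μ/r₂) = 1.6786 km/s.
Transfer-orbit speed at r₂: v_a = √[μ(2/r₂ − 1/a_t)] = 1.0814 km/s.
Second burn Δv₂ = |v₂ − v_a| = 0.5972 km/s.
Δv = Δv₁ + Δv₂ = 0.8495 + 0.5972 = 1.447 km/s.

Δv = 1450 m/s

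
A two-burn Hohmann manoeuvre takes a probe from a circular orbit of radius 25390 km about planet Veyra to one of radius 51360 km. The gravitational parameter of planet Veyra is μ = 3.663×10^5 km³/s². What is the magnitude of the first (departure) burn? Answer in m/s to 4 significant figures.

The Hohmann ellipse has a_t = (r₁ + r₂)/2 = 38375 km.
Circular speed at r = 25390 km: v_c = √(μ/r) = 3.7983 km/s.
Vis-viva on the transfer ellipse at r = 25390 km gives v_t = √[μ(2/r − 1/a_t)] = 4.3942 km/s.
Δv₁ = |v_t − v_c| = |4.3942 − 3.7983| = 0.5959 km/s.

Δv₁ = 595.9 m/s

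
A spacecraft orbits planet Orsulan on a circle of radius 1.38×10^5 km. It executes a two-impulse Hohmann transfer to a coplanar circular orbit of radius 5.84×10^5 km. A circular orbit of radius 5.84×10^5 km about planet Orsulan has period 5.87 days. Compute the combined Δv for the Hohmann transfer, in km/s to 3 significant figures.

Δv = 6.81 km/s

From Kepler's third law T² = 4π²r³/μ at r = 5.84×10^5 km, T = 5.87 days = 5.87 × 86400 s = 5.07168×10^5 s: μ = 4π²r³/T² = 3.05699×10^7 km³/s².
Transfer-ellipse semi-major axis a_t = (r₁ + r₂)/2 = (1.380×10^5 + 5.840×10^5)/2 = 3.610×10^5 km.
At r₁ the circular-orbit speed is v₁ = √(μ/r₁) = 14.8836 km/s.
On the transfer ellipse at r₁, vis-viva equation gives v_p = √[μ(2/r₁ − 1/a_t)] = 18.9304 km/s.
First burn Δv₁ = |v_p − v₁| = 4.047 km/s.
At r₂, v₂ = √(μ/r₂) = 7.235 km/s.
Transfer-orbit speed at r₂: v_a = √[μ(2/r₂ − 1/a_t)] = 4.473 km/s.
Second burn Δv₂ = |v₂ − v_a| = 2.762 km/s.
Total Δv = Δv₁ + Δv₂ = 6.809 km/s.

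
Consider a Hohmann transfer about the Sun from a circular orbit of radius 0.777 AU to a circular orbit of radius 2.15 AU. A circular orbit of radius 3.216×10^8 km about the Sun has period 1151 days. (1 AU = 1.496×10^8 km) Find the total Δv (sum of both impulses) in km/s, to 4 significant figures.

Δv = 12.68 km/s

From Kepler's third law T² = 4π²r³/μ at r = 3.216×10^8 km, T = 1151 days = 1151 × 86400 s = 9.94464×10^7 s: μ = 4π²r³/T² = 1.32779×10^11 km³/s².
In km: r₁ = 0.777 × 1.496×10^8 = 1.162392×10^8 km; r₂ = 2.15 × 1.496×10^8 = 3.2164×10^8 km.
Transfer-ellipse semi-major axis a_t = (r₁ + r₂)/2 = (1.162392×10^8 + 3.2164×10^8)/2 = 2.189396×10^8 km.
At r₁ the circular-orbit speed is v₁ = √(μ/r₁) = 33.798 km/s.
On the transfer ellipse at r₁, vis-viva equation gives v_p = √[μ(2/r₁ − 1/a_t)] = 40.965 km/s.
First burn Δv₁ = |v_p − v₁| = 7.167 km/s.
Circular speed at r₂: v₂ = √(μ/r₂) = 20.318 km/s.
Transfer-orbit speed at r₂: v_a = √[μ(2/r₂ − 1/a_t)] = 14.805 km/s.
Second burn Δv₂ = |v₂ − v_a| = 5.513 km/s.
Total Δv = Δv₁ + Δv₂ = 12.68 km/s.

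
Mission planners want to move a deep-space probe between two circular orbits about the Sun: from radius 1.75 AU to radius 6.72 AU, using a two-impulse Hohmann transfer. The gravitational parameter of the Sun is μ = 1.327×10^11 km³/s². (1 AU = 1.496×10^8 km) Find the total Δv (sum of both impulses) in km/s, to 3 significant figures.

In km: r₁ = 1.75 × 1.496×10^8 = 2.618×10^8 km; r₂ = 6.72 × 1.496×10^8 = 1.005312×10^9 km.
The Hohmann ellipse has a_t = (r₁ + r₂)/2 = 6.33556×10^8 km.
At r₁ the circular-orbit speed is v₁ = √(μ/r₁) = 22.514 km/s.
On the transfer ellipse at r₁, vis-viva equation gives v_p = √[μ(2/r₁ − 1/a_t)] = 28.360 km/s.
First burn Δv₁ = |v_p − v₁| = 5.846 km/s.
Circular speed at r₂: v₂ = √(μ/r₂) = 11.4891 km/s.
Transfer-orbit speed at r₂: v_a = √[μ(2/r₂ − 1/a_t)] = 7.38546 km/s.
Second burn Δv₂ = |v₂ − v_a| = 4.104 km/s.
Δv = Δv₁ + Δv₂ = 5.846 + 4.104 = 9.950 km/s.

Δv = 9.95 km/s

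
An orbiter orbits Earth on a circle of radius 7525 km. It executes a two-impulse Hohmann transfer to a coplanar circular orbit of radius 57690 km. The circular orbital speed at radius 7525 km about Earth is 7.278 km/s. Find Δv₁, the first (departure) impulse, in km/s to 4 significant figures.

Δv₁ = 2.403 km/s

From the circular-orbit relation v² = μ/r at r = 7525 km: μ = v²r = (7.278)² × 7525 = 3.98594×10^5 km³/s².
Transfer-ellipse semi-major axis a_t = (r₁ + r₂)/2 = (7525 + 57690)/2 = 32607.5 km.
Circular speed at r = 7525 km: v_c = √(μ/r) = 7.278 km/s.
Transfer-orbit speed at the same r (vis-viva, a = a_t): v_t = √[μ(2/r − 1/a_t)] = 9.681 km/s.
Δv₁ = |v_t − v_c| = |9.681 − 7.278| = 2.403 km/s.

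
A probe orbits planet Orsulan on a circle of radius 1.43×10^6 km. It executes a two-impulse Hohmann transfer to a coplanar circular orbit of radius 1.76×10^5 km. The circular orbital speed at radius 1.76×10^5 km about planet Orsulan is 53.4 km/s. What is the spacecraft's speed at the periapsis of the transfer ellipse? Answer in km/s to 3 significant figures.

From the circular-orbit relation v² = μ/r at r = 1.76×10^5 km: μ = v²r = (53.4)² × 1.76×10^5 = 5.01875×10^8 km³/s².
Semi-major axis of the transfer orbit: a_t = (1.430×10^6 + 1.760×10^5)/2 = 8.030×10^5 km.
The periapsis of the transfer ellipse is at r = 1.760×10^5 km.
Vis-viva: v = √[μ(2/r − 1/a_t)] = √[5.01875×10^8 × (2/1.760×10^5 − 1/8.030×10^5)] = 71.26 km/s.

v = 71.3 km/s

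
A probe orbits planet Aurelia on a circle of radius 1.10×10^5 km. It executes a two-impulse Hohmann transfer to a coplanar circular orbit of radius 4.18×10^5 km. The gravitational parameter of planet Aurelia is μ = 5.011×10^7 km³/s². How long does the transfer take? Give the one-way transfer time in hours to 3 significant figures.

t = 16.7 hours

The Hohmann ellipse has a_t = (r₁ + r₂)/2 = 2.640×10^5 km.
By Kepler's third law the transfer-orbit period is T = 2π√(a_t³/μ), so t = T/2 = 60200 s.
Converting: 60200 s ÷ 3600 s/hour = 16.7 hours.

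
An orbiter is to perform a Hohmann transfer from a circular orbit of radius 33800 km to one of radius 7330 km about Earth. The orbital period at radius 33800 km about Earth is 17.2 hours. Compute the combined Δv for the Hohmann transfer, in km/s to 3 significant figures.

Δv = 3.46 km/s

From Kepler's third law T² = 4π²r³/μ at r = 33800 km, T = 17.2 hours = 17.2 × 3600 s = 61920 s: μ = 4π²r³/T² = 3.97601×10^5 km³/s².
Transfer-ellipse semi-major axis a_t = (r₁ + r₂)/2 = (33800 + 7330)/2 = 20565 km.
At r₁ the circular-orbit speed is v₁ = √(μ/r₁) = 3.430 km/s.
Transfer-orbit speed at r₁ (vis-viva equation): v_a = √[μ(2/r₁ − 1/a_t)] = 2.048 km/s.
First burn Δv₁ = |v_a − v₁| = 1.382 km/s.
Circular speed at r₂: v₂ = √(μ/r₂) = 7.365 km/s.
Transfer-orbit speed at r₂: v_p = √[μ(2/r₂ − 1/a_t)] = 9.442 km/s.
Second burn Δv₂ = |v₂ − v_p| = 2.077 km/s.
Total Δv = Δv₁ + Δv₂ = 3.459 km/s.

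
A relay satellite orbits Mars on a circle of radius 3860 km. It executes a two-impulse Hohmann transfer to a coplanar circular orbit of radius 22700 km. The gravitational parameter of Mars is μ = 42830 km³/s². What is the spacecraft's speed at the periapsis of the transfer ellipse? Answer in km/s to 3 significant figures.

v = 4.36 km/s

Semi-major axis of the transfer orbit: a_t = (3860 + 22700)/2 = 13280 km.
At periapsis, r = 3860 km.
Vis-viva: v = √[μ(2/r − 1/a_t)] = √[42830 × (2/3860 − 1/13280)] = 4.355 km/s.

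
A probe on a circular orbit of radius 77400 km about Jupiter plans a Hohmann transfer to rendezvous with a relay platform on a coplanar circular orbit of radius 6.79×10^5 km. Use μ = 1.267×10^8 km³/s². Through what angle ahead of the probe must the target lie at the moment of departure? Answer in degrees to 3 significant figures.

Transfer-ellipse semi-major axis a_t = (r₁ + r₂)/2 = (77400 + 6.790×10^5)/2 = 3.782×10^5 km.
Transfer time t = π√(a_t³/μ) = 64910 s.
Target angular speed ω₂ = √(μ/r₂³) = 2.012×10^-5 rad/s.
Angle swept by the target during transfer: ω₂·t = 1.306 rad = 74.83°.
Arrival is 180° from departure on the ellipse, so φ = 180° − 74.83° = 105°.

φ = 105°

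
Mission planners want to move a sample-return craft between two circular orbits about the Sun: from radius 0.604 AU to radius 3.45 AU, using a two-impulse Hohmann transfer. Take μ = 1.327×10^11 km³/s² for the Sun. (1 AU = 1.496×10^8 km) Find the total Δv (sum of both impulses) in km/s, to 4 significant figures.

Δv = 18.96 km/s

In km: r₁ = 0.604 × 1.496×10^8 = 9.03584×10^7 km; r₂ = 3.45 × 1.496×10^8 = 5.1612×10^8 km.
Semi-major axis of the transfer orbit: a_t = (9.03584×10^7 + 5.1612×10^8)/2 = 3.032392×10^8 km.
Circular speed at r₁: v₁ = √(μ/r₁) = √(1.327×10^11/9.03584×10^7) = 38.322 km/s.
Transfer-orbit speed at r₁ (vis-viva equation): v_p = √[μ(2/r₁ − 1/a_t)] = 49.996 km/s.
First burn Δv₁ = |v_p − v₁| = 11.674 km/s.
At r₂, v₂ = √(μ/r₂) = 16.0347 km/s.
Transfer-orbit speed at r₂: v_a = √[μ(2/r₂ − 1/a_t)] = 8.75289 km/s.
Second burn Δv₂ = |v₂ − v_a| = 7.2818 km/s.
Δv = Δv₁ + Δv₂ = 11.674 + 7.2818 = 18.96 km/s.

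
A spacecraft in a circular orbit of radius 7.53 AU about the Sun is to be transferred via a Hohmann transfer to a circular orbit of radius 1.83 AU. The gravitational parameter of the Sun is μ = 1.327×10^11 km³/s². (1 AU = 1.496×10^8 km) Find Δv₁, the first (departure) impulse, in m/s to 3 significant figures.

Δv₁ = 4070 m/s

In km: r₁ = 7.53 × 1.496×10^8 = 1.126488×10^9 km; r₂ = 1.83 × 1.496×10^8 = 2.73768×10^8 km.
Transfer-ellipse semi-major axis a_t = (r₁ + r₂)/2 = (1.126488×10^9 + 2.73768×10^8)/2 = 7.00128×10^8 km.
Circular speed at r = 1.126488×10^9 km: v_c = √(μ/r) = 10.854 km/s.
Vis-viva on the transfer ellipse at r = 1.126488×10^9 km gives v_t = √[μ(2/r − 1/a_t)] = 6.7870 km/s.
Δv₁ = |v_t − v_c| = |6.7870 − 10.854| = 4.067 km/s.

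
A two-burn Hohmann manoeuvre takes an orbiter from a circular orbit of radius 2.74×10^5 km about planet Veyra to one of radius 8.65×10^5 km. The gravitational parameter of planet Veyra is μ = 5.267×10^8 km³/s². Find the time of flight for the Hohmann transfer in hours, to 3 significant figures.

Semi-major axis of the transfer orbit: a_t = (2.740×10^5 + 8.650×10^5)/2 = 5.695×10^5 km.
Half the transfer-orbit period gives t = π√(a_t³/μ) = 58830 s.
Converting: 58830 s ÷ 3600 s/hour = 16.3 hours.

t = 16.3 hours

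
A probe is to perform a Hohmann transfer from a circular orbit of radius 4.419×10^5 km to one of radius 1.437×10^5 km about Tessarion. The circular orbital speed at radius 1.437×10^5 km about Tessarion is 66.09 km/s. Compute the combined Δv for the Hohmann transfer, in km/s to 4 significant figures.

From the circular-orbit relation v² = μ/r at r = 1.437×10^5 km: μ = v²r = (66.09)² × 1.437×10^5 = 6.27666×10^8 km³/s².
The Hohmann ellipse has a_t = (r₁ + r₂)/2 = 2.928×10^5 km.
Circular speed at r₁: v₁ = √(μ/r₁) = √(6.27666×10^8/4.419×10^5) = 37.69 km/s.
Transfer-orbit speed at r₁ (vis-viva): v_a = √[μ(2/r₁ − 1/a_t)] = 26.40 km/s.
First burn Δv₁ = |v_a − v₁| = 11.29 km/s.
At r₂, v₂ = √(μ/r₂) = 66.09 km/s.
Transfer-orbit speed at r₂: v_p = √[μ(2/r₂ − 1/a_t)] = 81.19 km/s.
Second burn Δv₂ = |v₂ − v_p| = 15.10 km/s.
Total Δv = Δv₁ + Δv₂ = 26.39 km/s.

Δv = 26.39 km/s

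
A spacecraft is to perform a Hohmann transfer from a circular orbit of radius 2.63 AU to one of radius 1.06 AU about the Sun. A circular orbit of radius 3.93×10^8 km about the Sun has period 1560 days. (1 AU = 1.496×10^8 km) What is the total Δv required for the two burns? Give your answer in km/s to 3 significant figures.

Δv = 10.0 km/s

From Kepler's third law T² = 4π²r³/μ at r = 3.93×10^8 km, T = 1560 days = 1560 × 86400 s = 1.34784×10^8 s: μ = 4π²r³/T² = 1.31905×10^11 km³/s².
In km: r₁ = 2.63 × 1.496×10^8 = 3.93448×10^8 km; r₂ = 1.06 × 1.496×10^8 = 1.58576×10^8 km.
Semi-major axis of the transfer orbit: a_t = (3.93448×10^8 + 1.58576×10^8)/2 = 2.76012×10^8 km.
Circular speed at r₁: v₁ = √(μ/r₁) = √(1.31905×10^11/3.93448×10^8) = 18.3099 km/s.
Transfer-orbit speed at r₁ (vis-viva equation): v_a = √[μ(2/r₁ − 1/a_t)] = 13.8785 km/s.
First burn Δv₁ = |v_a − v₁| = 4.431 km/s.
Circular speed at r₂: v₂ = √(μ/r₂) = 28.841 km/s.
Transfer-orbit speed at r₂: v_p = √[μ(2/r₂ − 1/a_t)] = 34.434 km/s.
Second burn Δv₂ = |v₂ − v_p| = 5.593 km/s.
Δv = Δv₁ + Δv₂ = 4.431 + 5.593 = 10.02 km/s.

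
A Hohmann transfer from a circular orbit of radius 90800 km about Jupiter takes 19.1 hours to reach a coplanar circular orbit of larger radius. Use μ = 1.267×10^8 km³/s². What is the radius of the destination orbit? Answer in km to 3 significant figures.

r₂ = 6.95×10^5 km

Transfer time t = 19.1 hours = 68760 s, and t = π√(a_t³/μ).
So a_t = (μ t²/π²)^(1/3) = (1.267×10^8 × (68760)² / π²)^(1/3) = 3.9299×10^5 km.
Since a_t = (r₁ + r₂)/2, r₂ = 2a_t − r₁ = 2×3.9299×10^5 − 90800 = 6.9518×10^5 km.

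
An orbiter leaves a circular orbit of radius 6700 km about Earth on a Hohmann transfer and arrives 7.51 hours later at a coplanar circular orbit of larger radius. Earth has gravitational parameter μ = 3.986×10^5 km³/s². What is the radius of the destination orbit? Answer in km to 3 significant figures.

Transfer time t = 7.51 hours = 27036 s, and t = π√(a_t³/μ).
So a_t = (μ t²/π²)^(1/3) = (3.986×10^5 × (27036)² / π²)^(1/3) = 30906 km.
Since a_t = (r₁ + r₂)/2, r₂ = 2a_t − r₁ = 2×30906 − 6700 = 55112 km.

r₂ = 55100 km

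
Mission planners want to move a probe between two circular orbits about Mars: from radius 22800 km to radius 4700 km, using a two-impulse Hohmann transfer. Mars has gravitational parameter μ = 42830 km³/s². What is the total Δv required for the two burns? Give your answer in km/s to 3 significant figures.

Semi-major axis of the transfer orbit: a_t = (22800 + 4700)/2 = 13750 km.
At r₁ the circular-orbit speed is v₁ = √(μ/r₁) = 1.3706 km/s.
Transfer-orbit speed at r₁ (v² = μ(2/r − 1/a)): v_a = √[μ(2/r₁ − 1/a_t)] = 0.80132 km/s.
First burn Δv₁ = |v_a − v₁| = 0.5693 km/s.
Circular speed at r₂: v₂ = √(μ/r₂) = 3.0187 km/s.
Transfer-orbit speed at r₂: v_p = √[μ(2/r₂ − 1/a_t)] = 3.8872 km/s.
Second burn Δv₂ = |v₂ − v_p| = 0.8685 km/s.
Total Δv = Δv₁ + Δv₂ = 1.438 km/s.

Δv = 1.44 km/s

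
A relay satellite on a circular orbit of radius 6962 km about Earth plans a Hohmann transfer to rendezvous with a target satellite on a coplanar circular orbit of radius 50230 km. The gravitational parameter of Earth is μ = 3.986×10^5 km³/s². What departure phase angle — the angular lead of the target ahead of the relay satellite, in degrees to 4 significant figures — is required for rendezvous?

Semi-major axis of the transfer orbit: a_t = (6962 + 50230)/2 = 28596 km.
Transfer time t = π√(a_t³/μ) = 24062.4 s.
The target's mean motion on its circular orbit is ω₂ = √(μ/r₂³) = 5.60820×10^-5 rad/s.
Angle swept by the target during transfer: ω₂·t = 1.3495 rad = 77.32°.
The relay satellite traverses 180° on the transfer ellipse, so the target must lead by 180° − 77.32° = 102.7°.

φ = 102.7°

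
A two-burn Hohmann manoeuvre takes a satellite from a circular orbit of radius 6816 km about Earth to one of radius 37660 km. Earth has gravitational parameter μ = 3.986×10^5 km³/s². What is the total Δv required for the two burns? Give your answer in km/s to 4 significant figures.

Transfer-ellipse semi-major axis a_t = (r₁ + r₂)/2 = (6816 + 37660)/2 = 22238 km.
At r₁ the circular-orbit speed is v₁ = √(μ/r₁) = 7.647225 km/s.
Transfer-orbit speed at r₁ (vis-viva equation): v_p = √[μ(2/r₁ − 1/a_t)] = 9.951674 km/s.
First burn Δv₁ = |v_p − v₁| = 2.3044 km/s.
At r₂, v₂ = √(μ/r₂) = 3.2533 km/s.
Transfer-orbit speed at r₂: v_a = √[μ(2/r₂ − 1/a_t)] = 1.8011 km/s.
Second burn Δv₂ = |v₂ − v_a| = 1.4522 km/s.
Total Δv = Δv₁ + Δv₂ = 3.757 km/s.

Δv = 3.757 km/s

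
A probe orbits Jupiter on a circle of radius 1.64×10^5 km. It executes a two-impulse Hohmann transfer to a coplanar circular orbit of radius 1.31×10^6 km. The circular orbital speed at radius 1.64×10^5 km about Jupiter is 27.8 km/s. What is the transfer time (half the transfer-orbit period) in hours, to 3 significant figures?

From the circular-orbit relation v² = μ/r at r = 1.64×10^5 km: μ = v²r = (27.8)² × 1.64×10^5 = 1.26746×10^8 km³/s².
Transfer-ellipse semi-major axis a_t = (r₁ + r₂)/2 = (1.640×10^5 + 1.310×10^6)/2 = 7.370×10^5 km.
By Kepler's third law the transfer-orbit period is T = 2π√(a_t³/μ), so t = T/2 = 1.7656×10^5 s.
Converting: 1.7656×10^5 s ÷ 3600 s/hour = 49.0 hours.

t = 49.0 hours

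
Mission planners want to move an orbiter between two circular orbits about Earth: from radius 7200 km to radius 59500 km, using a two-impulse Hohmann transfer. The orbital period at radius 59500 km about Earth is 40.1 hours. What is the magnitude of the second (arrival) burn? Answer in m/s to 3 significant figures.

Δv₂ = 1390 m/s

From Kepler's third law T² = 4π²r³/μ at r = 59500 km, T = 40.1 hours = 40.1 × 3600 s = 1.4436×10^5 s: μ = 4π²r³/T² = 3.99040×10^5 km³/s².
Semi-major axis of the transfer orbit: a_t = (7200 + 59500)/2 = 33350 km.
Circular speed at r = 59500 km: v_c = √(μ/r) = 2.5897 km/s.
Transfer-orbit speed at the same r (vis-viva, a = a_t): v_t = √[μ(2/r − 1/a_t)] = 1.2033 km/s.
Δv₂ = |v_t − v_c| = |1.2033 − 2.5897| = 1.386 km/s.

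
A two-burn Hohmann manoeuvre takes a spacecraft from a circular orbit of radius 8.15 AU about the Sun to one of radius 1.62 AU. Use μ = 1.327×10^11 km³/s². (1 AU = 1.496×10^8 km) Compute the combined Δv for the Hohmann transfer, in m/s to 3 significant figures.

In km: r₁ = 8.15 × 1.496×10^8 = 1.21924×10^9 km; r₂ = 1.62 × 1.496×10^8 = 2.42352×10^8 km.
Transfer-ellipse semi-major axis a_t = (r₁ + r₂)/2 = (1.21924×10^9 + 2.42352×10^8)/2 = 7.30796×10^8 km.
At r₁ the circular-orbit speed is v₁ = √(μ/r₁) = 10.433 km/s.
On the transfer ellipse at r₁, vis-viva gives v_a = √[μ(2/r₁ − 1/a_t)] = 6.0078 km/s.
First burn Δv₁ = |v_a − v₁| = 4.425 km/s.
At r₂, v₂ = √(μ/r₂) = 23.3998 km/s.
Transfer-orbit speed at r₂: v_p = √[μ(2/r₂ − 1/a_t)] = 30.2245 km/s.
Second burn Δv₂ = |v₂ − v_p| = 6.825 km/s.
Δv = Δv₁ + Δv₂ = 4.425 + 6.825 = 11.25 km/s.

Δv = 11200 m/s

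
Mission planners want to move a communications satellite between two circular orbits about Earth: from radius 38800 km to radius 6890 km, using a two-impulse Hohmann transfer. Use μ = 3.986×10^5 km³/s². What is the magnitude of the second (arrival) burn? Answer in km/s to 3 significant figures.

Transfer-ellipse semi-major axis a_t = (r₁ + r₂)/2 = (38800 + 6890)/2 = 22845 km.
On the circular orbit at r = 6890 km, v_c = √(μ/r) = 7.606 km/s.
Transfer-orbit speed at the same r (vis-viva, a = a_t): v_t = √[μ(2/r − 1/a_t)] = 9.912 km/s.
Δv₂ = |v_t − v_c| = |9.912 − 7.606| = 2.306 km/s.

Δv₂ = 2.31 km/s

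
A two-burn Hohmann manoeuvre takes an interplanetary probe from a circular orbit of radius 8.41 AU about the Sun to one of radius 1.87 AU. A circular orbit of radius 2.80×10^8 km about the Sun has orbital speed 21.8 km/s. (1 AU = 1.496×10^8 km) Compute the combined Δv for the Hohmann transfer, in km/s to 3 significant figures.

From the circular-orbit relation v² = μ/r at r = 2.80×10^8 km: μ = v²r = (21.8)² × 2.80×10^8 = 1.33067×10^11 km³/s².
In km: r₁ = 8.41 × 1.496×10^8 = 1.258136×10^9 km; r₂ = 1.87 × 1.496×10^8 = 2.79752×10^8 km.
The Hohmann ellipse has a_t = (r₁ + r₂)/2 = 7.68944×10^8 km.
At r₁ the circular-orbit speed is v₁ = √(μ/r₁) = 10.284 km/s.
On the transfer ellipse at r₁, vis-viva equation gives v_a = √[μ(2/r₁ − 1/a_t)] = 6.2031 km/s.
First burn Δv₁ = |v_a − v₁| = 4.081 km/s.
Circular speed at r₂: v₂ = √(μ/r₂) = 21.810 km/s.
Transfer-orbit speed at r₂: v_p = √[μ(2/r₂ − 1/a_t)] = 27.898 km/s.
Second burn Δv₂ = |v₂ − v_p| = 6.088 km/s.
Δv = Δv₁ + Δv₂ = 4.081 + 6.088 = 10.17 km/s.

Δv = 10.2 km/s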